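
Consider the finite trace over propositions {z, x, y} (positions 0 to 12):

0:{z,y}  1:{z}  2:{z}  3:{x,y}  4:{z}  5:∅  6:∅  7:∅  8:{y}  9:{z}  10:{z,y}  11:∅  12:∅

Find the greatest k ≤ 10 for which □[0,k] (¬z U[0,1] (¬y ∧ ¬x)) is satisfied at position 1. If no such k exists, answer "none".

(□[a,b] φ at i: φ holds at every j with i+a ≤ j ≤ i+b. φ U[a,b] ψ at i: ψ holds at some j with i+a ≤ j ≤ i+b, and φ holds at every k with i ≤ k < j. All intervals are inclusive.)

(¬z U[0,1] (¬y ∧ ¬x)) must hold from j=1 onward; find where it first fails.
  j=1: holds
  j=2: holds
  j=3: holds
  j=4: holds
  j=5: holds
  j=6: holds
  j=7: holds
  j=8: holds
  j=9: holds
  j=10: fails
Holds on [1,9], so largest k = 8.

8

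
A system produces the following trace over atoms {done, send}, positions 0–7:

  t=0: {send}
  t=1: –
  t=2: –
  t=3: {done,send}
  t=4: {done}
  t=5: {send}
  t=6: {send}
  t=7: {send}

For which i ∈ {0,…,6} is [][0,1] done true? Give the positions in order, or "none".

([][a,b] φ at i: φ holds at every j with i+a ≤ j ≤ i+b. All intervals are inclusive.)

3

Evaluate at each i in [0,6]:
  i=0: ✗ (fails at j=0)
  i=1: ✗ (fails at j=1)
  i=2: ✗ (fails at j=2)
  i=3: ✓ (all of [3,4])
  i=4: ✗ (fails at j=5)
  i=5: ✗ (fails at j=5)
  i=6: ✗ (fails at j=6)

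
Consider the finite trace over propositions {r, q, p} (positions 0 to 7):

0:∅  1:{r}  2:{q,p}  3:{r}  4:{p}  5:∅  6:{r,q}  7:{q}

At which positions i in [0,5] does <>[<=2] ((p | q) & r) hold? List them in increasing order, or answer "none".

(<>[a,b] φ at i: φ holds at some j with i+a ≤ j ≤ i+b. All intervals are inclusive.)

4, 5

Evaluate at each i in [0,5]:
  i=0: ✗ (none in [0,2])
  i=1: ✗ (none in [1,3])
  i=2: ✗ (none in [2,4])
  i=3: ✗ (none in [3,5])
  i=4: ✓ (witness j=6)
  i=5: ✓ (witness j=6)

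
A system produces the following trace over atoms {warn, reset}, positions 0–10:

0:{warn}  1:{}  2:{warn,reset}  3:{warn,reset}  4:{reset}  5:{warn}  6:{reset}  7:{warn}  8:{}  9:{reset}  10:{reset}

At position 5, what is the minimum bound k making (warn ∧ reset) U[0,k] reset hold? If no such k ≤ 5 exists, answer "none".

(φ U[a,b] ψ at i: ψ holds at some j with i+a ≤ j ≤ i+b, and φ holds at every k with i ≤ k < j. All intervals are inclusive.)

none

Need earliest j ≥ 5 with reset, and (warn ∧ reset) at every k in [5,j-1].
  j=5: rhs fails.
  j=6: rhs holds but lhs fails at k=5.
  j=7: rhs fails.
  j=8: rhs fails.
  j=9: rhs holds but lhs fails at k=5.
  j=10: rhs holds but lhs fails at k=5.
No witness within the range → none.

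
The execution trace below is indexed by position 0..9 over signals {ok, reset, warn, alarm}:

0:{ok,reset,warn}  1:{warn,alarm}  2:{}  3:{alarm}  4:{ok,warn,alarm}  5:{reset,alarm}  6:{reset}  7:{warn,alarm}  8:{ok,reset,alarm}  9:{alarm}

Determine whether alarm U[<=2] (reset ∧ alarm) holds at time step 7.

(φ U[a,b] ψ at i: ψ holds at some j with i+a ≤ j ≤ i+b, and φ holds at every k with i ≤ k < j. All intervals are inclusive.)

Yes

Need some j in [7,9] with (reset ∧ alarm), and alarm at every k in [7,j-1].
  j=7: (reset ∧ alarm) false.
  j=8: (reset ∧ alarm) holds; alarm holds at every k in [7,7] → satisfied.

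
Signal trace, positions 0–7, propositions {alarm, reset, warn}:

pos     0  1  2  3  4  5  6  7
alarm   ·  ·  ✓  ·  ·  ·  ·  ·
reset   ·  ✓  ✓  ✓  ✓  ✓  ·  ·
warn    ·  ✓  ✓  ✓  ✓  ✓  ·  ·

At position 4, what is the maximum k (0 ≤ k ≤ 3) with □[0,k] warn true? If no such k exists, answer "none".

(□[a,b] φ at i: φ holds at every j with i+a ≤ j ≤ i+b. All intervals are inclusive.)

1

warn must hold from j=4 onward; find where it first fails.
  j=4: holds
  j=5: holds
  j=6: fails
Holds on [4,5], so largest k = 1.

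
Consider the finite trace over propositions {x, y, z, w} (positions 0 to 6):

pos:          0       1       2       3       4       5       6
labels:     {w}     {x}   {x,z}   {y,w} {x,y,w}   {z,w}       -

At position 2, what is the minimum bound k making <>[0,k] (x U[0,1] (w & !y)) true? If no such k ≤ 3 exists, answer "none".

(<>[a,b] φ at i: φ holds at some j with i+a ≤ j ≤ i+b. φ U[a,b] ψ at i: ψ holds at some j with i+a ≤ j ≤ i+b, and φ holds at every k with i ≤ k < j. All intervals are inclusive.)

2

Scan j = 2,3,… for (x U[0,1] (w & !y)):
  j=2: fails
  j=3: fails
  j=4: holds
First hit at j=4, so smallest k = 4-2 = 2.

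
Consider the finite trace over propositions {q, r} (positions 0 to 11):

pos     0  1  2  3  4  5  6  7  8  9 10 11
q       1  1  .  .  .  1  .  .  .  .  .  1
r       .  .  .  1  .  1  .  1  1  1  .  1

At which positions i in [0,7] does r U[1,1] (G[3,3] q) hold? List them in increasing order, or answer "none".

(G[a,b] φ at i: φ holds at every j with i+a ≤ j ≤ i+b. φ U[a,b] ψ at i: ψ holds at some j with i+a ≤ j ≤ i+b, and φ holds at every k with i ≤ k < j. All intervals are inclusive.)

7

Evaluate at each i in [0,7]:
  i=0: ✗ (no rhs in [1,1])
  i=1: ✗ (lhs fails at k=1 before rhs at j=2)
  i=2: ✗ (no rhs in [3,3])
  i=3: ✗ (no rhs in [4,4])
  i=4: ✗ (no rhs in [5,5])
  i=5: ✗ (no rhs in [6,6])
  i=6: ✗ (no rhs in [7,7])
  i=7: ✓ (rhs at j=8; lhs holds on [7,7])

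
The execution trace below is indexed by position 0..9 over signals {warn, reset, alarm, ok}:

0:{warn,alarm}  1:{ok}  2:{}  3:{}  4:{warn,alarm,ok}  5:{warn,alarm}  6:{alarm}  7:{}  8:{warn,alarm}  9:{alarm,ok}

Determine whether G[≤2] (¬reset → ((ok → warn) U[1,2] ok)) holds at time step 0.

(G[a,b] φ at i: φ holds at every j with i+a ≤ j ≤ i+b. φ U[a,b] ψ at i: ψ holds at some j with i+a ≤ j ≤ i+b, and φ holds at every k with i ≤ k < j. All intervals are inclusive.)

Check (¬reset → ((ok → warn) U[1,2] ok)) at every j in [0,2]:
  j=0: antecedent true; consequent holds → ✓
  j=1: antecedent true; consequent fails → ✗
  j=2: antecedent true; consequent holds → ✓
Fails at j=1 → formula fails.

False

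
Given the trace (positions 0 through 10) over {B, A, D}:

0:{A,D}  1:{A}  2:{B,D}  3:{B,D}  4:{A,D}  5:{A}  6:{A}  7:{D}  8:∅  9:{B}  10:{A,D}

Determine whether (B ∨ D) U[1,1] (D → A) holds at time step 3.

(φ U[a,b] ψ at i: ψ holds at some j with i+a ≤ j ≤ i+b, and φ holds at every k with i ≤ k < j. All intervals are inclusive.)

Need some j in [4,4] with (D → A), and (B ∨ D) at every k in [3,j-1].
  j=4: (D → A) holds; (B ∨ D) holds at every k in [3,3] → satisfied.

Holds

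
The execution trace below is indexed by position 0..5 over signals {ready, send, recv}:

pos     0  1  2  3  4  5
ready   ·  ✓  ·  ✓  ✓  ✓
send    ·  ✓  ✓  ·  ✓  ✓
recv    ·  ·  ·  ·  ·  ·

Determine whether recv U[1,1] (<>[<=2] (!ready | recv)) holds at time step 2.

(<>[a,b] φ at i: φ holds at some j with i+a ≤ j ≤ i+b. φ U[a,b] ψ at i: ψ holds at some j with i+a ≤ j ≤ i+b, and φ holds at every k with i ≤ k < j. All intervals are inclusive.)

No

Need some j in [3,3] with <>[<=2] (!ready | recv), and recv at every k in [2,j-1].
  j=3: <>[<=2] (!ready | recv) — fails (none in [3,5]).
No j in the window works → until fails.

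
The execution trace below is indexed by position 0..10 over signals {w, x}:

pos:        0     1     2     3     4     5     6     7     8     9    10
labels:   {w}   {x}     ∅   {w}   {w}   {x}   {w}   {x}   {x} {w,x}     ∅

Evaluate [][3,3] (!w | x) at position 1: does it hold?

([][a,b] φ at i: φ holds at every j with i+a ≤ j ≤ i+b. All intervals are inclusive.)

Check (!w | x) at every j in [4,4]:
  j=4: false
Fails at j=4 → formula fails.

Does not hold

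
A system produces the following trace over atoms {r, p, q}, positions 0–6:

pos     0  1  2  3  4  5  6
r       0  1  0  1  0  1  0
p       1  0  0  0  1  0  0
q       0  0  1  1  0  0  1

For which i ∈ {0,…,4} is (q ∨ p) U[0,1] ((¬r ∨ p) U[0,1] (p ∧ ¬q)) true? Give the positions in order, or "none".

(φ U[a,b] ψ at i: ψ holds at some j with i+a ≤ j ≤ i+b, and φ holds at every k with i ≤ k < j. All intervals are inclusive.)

0, 3, 4

Evaluate at each i in [0,4]:
  i=0: ✓ (rhs at j=0)
  i=1: ✗ (no rhs in [1,2])
  i=2: ✗ (no rhs in [2,3])
  i=3: ✓ (rhs at j=4; lhs holds on [3,3])
  i=4: ✓ (rhs at j=4)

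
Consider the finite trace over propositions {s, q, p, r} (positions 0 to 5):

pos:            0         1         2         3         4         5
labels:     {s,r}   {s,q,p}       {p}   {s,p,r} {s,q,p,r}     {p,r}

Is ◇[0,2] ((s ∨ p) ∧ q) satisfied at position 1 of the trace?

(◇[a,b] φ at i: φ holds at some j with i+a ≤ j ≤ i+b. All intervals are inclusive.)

Yes

Check ((s ∨ p) ∧ q) at each j in [1,3]:
  j=1: true
  j=2: false
  j=3: false
Found at j=1 → formula holds.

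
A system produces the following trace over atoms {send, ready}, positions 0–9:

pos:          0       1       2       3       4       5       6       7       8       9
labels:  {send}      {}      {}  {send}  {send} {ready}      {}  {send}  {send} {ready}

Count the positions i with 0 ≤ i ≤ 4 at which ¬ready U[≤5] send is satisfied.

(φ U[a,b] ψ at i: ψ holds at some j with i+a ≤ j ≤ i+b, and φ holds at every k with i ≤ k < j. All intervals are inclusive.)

Evaluate at each i in [0,4]:
  i=0: ✓ (rhs at j=0)
  i=1: ✓ (rhs at j=3; lhs holds on [1,2])
  i=2: ✓ (rhs at j=3; lhs holds on [2,2])
  i=3: ✓ (rhs at j=3)
  i=4: ✓ (rhs at j=4)
Positions where it holds: {0, 1, 2, 3, 4} → 5.

5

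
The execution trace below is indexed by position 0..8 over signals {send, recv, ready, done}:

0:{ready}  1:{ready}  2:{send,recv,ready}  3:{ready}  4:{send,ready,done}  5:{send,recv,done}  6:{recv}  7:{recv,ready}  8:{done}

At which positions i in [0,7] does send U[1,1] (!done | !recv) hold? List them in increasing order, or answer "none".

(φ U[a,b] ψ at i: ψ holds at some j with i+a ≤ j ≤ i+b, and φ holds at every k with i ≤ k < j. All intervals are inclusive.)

2, 5

Evaluate at each i in [0,7]:
  i=0: ✗ (lhs fails at k=0 before rhs at j=1)
  i=1: ✗ (lhs fails at k=1 before rhs at j=2)
  i=2: ✓ (rhs at j=3; lhs holds on [2,2])
  i=3: ✗ (lhs fails at k=3 before rhs at j=4)
  i=4: ✗ (no rhs in [5,5])
  i=5: ✓ (rhs at j=6; lhs holds on [5,5])
  i=6: ✗ (lhs fails at k=6 before rhs at j=7)
  i=7: ✗ (lhs fails at k=7 before rhs at j=8)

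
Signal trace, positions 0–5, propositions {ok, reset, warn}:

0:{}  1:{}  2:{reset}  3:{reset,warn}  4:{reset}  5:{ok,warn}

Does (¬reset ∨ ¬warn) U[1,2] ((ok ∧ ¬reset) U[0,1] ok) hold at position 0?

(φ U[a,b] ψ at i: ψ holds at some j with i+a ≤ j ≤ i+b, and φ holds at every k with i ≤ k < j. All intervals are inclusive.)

False

Need some j in [1,2] with ((ok ∧ ¬reset) U[0,1] ok), and (¬reset ∨ ¬warn) at every k in [0,j-1].
  j=1: ((ok ∧ ¬reset) U[0,1] ok) — fails.
  j=2: ((ok ∧ ¬reset) U[0,1] ok) — fails.
No j in the window works → until fails.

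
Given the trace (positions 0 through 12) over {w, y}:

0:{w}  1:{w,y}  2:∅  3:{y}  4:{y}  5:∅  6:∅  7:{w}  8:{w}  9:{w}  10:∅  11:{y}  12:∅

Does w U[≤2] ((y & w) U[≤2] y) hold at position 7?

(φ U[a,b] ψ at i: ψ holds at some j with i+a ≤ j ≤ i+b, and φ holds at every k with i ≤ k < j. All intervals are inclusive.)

Need some j in [7,9] with ((y & w) U[≤2] y), and w at every k in [7,j-1].
  j=7: ((y & w) U[≤2] y) — fails.
  j=8: ((y & w) U[≤2] y) — fails.
  j=9: ((y & w) U[≤2] y) — fails.
No j in the window works → until fails.

False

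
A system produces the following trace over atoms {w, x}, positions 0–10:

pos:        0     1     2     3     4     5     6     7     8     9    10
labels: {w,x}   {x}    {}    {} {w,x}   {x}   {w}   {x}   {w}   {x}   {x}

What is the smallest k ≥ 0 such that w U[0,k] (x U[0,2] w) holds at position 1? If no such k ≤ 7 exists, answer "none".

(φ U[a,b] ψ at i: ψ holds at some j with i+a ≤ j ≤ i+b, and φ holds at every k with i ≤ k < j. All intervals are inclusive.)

none

Need earliest j ≥ 1 with (x U[0,2] w), and w at every k in [1,j-1].
  j=1: rhs fails.
  j=2: rhs fails.
  j=3: rhs fails.
  j=4: rhs holds but lhs fails at k=1.
  j=5: rhs holds but lhs fails at k=1.
  j=6: rhs holds but lhs fails at k=1.
  j=7: rhs holds but lhs fails at k=1.
  j=8: rhs holds but lhs fails at k=1.
No witness within the range → none.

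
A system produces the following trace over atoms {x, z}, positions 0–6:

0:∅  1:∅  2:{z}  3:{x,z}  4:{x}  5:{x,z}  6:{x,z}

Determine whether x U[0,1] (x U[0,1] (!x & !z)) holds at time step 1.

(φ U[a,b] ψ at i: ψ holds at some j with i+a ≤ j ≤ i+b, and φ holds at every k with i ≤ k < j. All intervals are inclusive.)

Yes

Need some j in [1,2] with (x U[0,1] (!x & !z)), and x at every k in [1,j-1].
  j=1: (x U[0,1] (!x & !z)) holds; no prefix to check → satisfied.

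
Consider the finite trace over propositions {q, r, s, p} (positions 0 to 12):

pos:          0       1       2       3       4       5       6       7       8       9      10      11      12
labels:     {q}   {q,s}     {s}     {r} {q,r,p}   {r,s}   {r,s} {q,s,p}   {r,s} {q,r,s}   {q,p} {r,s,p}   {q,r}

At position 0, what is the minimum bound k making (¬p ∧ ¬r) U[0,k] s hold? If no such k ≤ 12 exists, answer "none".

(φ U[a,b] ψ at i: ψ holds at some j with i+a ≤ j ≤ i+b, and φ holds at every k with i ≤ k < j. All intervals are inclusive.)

Need earliest j ≥ 0 with s, and (¬p ∧ ¬r) at every k in [0,j-1].
  j=0: rhs fails.
  j=1: rhs holds; lhs holds on [0,0]. k = 1.

1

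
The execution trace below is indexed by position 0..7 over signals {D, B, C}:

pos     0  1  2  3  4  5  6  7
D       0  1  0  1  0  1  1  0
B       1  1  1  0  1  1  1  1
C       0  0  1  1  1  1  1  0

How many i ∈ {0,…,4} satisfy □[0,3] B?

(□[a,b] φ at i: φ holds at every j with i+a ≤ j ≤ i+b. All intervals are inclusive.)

Evaluate at each i in [0,4]:
  i=0: ✗ (fails at j=3)
  i=1: ✗ (fails at j=3)
  i=2: ✗ (fails at j=3)
  i=3: ✗ (fails at j=3)
  i=4: ✓ (all of [4,7])
Positions where it holds: {4} → 1.

1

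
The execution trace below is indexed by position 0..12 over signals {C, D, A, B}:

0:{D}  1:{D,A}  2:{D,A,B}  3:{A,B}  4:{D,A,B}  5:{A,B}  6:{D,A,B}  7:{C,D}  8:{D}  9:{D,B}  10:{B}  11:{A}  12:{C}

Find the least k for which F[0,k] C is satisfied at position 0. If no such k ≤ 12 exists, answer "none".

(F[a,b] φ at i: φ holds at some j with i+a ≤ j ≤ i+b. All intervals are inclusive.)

Scan j = 0,1,… for C:
  j=0: fails
  j=1: fails
  j=2: fails
  j=3: fails
  j=4: fails
  j=5: fails
  j=6: fails
  j=7: holds
First hit at j=7, so smallest k = 7-0 = 7.

7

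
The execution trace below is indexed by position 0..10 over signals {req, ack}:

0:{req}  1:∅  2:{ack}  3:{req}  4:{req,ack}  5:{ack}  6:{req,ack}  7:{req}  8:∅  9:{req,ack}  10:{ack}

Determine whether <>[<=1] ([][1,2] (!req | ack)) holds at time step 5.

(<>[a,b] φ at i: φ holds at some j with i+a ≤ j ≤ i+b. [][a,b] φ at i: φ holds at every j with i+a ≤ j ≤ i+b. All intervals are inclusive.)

Check [][1,2] (!req | ack) at each j in [5,6]:
  j=5: fails at 7
  j=6: fails at 7
No position in the window satisfies it → formula fails.

Does not hold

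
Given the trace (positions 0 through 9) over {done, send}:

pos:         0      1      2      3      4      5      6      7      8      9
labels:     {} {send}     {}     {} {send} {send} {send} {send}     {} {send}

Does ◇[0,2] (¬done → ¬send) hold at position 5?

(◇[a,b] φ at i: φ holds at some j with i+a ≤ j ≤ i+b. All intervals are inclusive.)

False

Check (¬done → ¬send) at each j in [5,7]:
  j=5: false
  j=6: false
  j=7: false
No position in the window satisfies it → formula fails.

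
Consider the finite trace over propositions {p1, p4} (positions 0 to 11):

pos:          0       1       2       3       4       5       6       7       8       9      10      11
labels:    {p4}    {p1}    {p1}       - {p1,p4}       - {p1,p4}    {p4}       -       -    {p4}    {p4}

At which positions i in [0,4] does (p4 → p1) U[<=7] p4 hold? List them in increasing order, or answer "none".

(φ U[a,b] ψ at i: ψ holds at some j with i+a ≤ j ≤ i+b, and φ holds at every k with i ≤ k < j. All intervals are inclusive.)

0, 1, 2, 3, 4

Evaluate at each i in [0,4]:
  i=0: ✓ (rhs at j=0)
  i=1: ✓ (rhs at j=4; lhs holds on [1,3])
  i=2: ✓ (rhs at j=4; lhs holds on [2,3])
  i=3: ✓ (rhs at j=4; lhs holds on [3,3])
  i=4: ✓ (rhs at j=4)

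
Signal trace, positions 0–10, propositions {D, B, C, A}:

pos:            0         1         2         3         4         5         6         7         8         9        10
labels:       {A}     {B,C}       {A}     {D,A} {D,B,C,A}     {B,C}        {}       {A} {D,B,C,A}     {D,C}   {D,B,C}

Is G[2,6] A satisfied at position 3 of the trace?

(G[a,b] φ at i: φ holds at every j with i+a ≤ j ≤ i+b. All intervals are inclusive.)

Does not hold

Check A at every j in [5,9]:
  j=5: false
  j=6: false
  j=7: true
  j=8: true
  j=9: false
Fails at j=5 → formula fails.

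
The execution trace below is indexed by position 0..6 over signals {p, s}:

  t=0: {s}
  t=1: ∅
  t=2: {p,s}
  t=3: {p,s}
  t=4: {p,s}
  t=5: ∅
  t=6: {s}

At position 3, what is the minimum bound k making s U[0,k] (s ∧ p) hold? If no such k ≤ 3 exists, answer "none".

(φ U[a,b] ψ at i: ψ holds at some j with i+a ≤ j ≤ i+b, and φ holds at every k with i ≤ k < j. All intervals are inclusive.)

0

Need earliest j ≥ 3 with (s ∧ p), and s at every k in [3,j-1].
  j=3: rhs holds (empty prefix). k = 0.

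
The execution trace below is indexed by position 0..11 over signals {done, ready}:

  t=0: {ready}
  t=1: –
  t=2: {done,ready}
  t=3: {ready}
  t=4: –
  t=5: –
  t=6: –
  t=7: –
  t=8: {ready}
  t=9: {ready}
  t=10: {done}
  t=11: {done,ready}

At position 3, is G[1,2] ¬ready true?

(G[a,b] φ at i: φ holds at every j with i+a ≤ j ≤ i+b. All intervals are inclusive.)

Check ¬ready at every j in [4,5]:
  j=4: true
  j=5: true
All positions satisfy it → formula holds.

True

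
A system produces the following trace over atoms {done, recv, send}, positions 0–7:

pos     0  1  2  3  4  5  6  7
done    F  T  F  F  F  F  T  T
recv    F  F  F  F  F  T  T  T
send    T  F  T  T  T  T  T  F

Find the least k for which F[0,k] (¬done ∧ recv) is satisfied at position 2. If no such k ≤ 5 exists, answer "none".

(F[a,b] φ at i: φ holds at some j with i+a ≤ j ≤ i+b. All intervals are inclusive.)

Scan j = 2,3,… for (¬done ∧ recv):
  j=2: fails
  j=3: fails
  j=4: fails
  j=5: holds
First hit at j=5, so smallest k = 5-2 = 3.

3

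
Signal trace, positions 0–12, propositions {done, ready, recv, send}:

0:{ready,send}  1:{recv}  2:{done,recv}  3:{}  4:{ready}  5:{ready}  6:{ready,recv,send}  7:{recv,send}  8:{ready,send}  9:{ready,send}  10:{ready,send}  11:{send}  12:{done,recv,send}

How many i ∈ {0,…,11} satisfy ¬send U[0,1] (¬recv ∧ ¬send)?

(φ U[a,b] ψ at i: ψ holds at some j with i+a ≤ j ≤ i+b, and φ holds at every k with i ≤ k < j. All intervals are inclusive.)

4

Evaluate at each i in [0,11]:
  i=0: ✗ (no rhs in [0,1])
  i=1: ✗ (no rhs in [1,2])
  i=2: ✓ (rhs at j=3; lhs holds on [2,2])
  i=3: ✓ (rhs at j=3)
  i=4: ✓ (rhs at j=4)
  i=5: ✓ (rhs at j=5)
  i=6: ✗ (no rhs in [6,7])
  i=7: ✗ (no rhs in [7,8])
  i=8: ✗ (no rhs in [8,9])
  i=9: ✗ (no rhs in [9,10])
  i=10: ✗ (no rhs in [10,11])
  i=11: ✗ (no rhs in [11,12])
Positions where it holds: {2, 3, 4, 5} → 4.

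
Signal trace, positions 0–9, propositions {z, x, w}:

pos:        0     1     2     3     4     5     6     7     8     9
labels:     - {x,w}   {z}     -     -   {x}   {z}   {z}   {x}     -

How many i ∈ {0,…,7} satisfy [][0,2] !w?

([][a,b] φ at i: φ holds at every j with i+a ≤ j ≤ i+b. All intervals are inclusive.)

Evaluate at each i in [0,7]:
  i=0: ✗ (fails at j=1)
  i=1: ✗ (fails at j=1)
  i=2: ✓ (all of [2,4])
  i=3: ✓ (all of [3,5])
  i=4: ✓ (all of [4,6])
  i=5: ✓ (all of [5,7])
  i=6: ✓ (all of [6,8])
  i=7: ✓ (all of [7,9])
Positions where it holds: {2, 3, 4, 5, 6, 7} → 6.

6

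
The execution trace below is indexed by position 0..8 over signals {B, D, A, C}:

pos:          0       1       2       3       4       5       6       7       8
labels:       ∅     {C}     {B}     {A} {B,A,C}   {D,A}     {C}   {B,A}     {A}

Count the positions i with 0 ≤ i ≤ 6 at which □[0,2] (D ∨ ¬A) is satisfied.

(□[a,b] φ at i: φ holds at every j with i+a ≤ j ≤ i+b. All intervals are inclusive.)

1

Evaluate at each i in [0,6]:
  i=0: ✓ (all of [0,2])
  i=1: ✗ (fails at j=3)
  i=2: ✗ (fails at j=3)
  i=3: ✗ (fails at j=3)
  i=4: ✗ (fails at j=4)
  i=5: ✗ (fails at j=7)
  i=6: ✗ (fails at j=7)
Positions where it holds: {0} → 1.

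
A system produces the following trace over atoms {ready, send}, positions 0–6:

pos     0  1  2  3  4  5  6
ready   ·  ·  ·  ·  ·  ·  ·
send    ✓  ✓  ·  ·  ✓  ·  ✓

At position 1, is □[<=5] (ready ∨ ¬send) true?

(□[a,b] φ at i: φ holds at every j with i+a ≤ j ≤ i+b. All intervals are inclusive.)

Check (ready ∨ ¬send) at every j in [1,6]:
  j=1: false
  j=2: true
  j=3: true
  j=4: false
  j=5: true
  j=6: false
Fails at j=1 → formula fails.

No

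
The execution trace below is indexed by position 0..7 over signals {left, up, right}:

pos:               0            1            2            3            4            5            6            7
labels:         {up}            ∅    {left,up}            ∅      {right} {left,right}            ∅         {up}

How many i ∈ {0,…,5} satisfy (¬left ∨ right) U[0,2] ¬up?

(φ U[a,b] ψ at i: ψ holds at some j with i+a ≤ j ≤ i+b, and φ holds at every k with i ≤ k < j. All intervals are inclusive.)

Evaluate at each i in [0,5]:
  i=0: ✓ (rhs at j=1; lhs holds on [0,0])
  i=1: ✓ (rhs at j=1)
  i=2: ✗ (lhs fails at k=2 before rhs at j=3)
  i=3: ✓ (rhs at j=3)
  i=4: ✓ (rhs at j=4)
  i=5: ✓ (rhs at j=5)
Positions where it holds: {0, 1, 3, 4, 5} → 5.

5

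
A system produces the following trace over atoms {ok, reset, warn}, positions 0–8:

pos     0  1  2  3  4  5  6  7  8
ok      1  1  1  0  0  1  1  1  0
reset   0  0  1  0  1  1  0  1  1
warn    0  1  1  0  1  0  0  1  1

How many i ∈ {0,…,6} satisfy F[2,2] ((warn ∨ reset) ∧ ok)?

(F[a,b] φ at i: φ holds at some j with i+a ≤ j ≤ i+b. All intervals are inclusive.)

Evaluate at each i in [0,6]:
  i=0: ✓ (witness j=2)
  i=1: ✗ (none in [3,3])
  i=2: ✗ (none in [4,4])
  i=3: ✓ (witness j=5)
  i=4: ✗ (none in [6,6])
  i=5: ✓ (witness j=7)
  i=6: ✗ (none in [8,8])
Positions where it holds: {0, 3, 5} → 3.

3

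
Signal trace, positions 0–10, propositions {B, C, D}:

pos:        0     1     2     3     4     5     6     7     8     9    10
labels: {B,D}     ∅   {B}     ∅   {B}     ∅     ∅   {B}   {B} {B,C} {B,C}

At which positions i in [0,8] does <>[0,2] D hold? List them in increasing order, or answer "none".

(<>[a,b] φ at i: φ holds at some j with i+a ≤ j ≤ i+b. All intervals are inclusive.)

0

Evaluate at each i in [0,8]:
  i=0: ✓ (witness j=0)
  i=1: ✗ (none in [1,3])
  i=2: ✗ (none in [2,4])
  i=3: ✗ (none in [3,5])
  i=4: ✗ (none in [4,6])
  i=5: ✗ (none in [5,7])
  i=6: ✗ (none in [6,8])
  i=7: ✗ (none in [7,9])
  i=8: ✗ (none in [8,10])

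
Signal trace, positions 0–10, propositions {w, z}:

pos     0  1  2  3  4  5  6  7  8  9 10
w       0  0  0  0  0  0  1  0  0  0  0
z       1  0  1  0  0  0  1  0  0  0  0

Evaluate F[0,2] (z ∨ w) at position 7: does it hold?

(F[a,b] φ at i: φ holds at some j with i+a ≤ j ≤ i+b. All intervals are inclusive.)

Does not hold

Check (z ∨ w) at each j in [7,9]:
  j=7: false
  j=8: false
  j=9: false
No position in the window satisfies it → formula fails.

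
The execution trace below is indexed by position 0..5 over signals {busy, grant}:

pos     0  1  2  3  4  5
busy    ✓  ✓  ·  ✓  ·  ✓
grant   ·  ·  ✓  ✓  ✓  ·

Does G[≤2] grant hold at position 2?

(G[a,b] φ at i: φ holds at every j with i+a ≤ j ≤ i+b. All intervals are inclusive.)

Check grant at every j in [2,4]:
  j=2: true
  j=3: true
  j=4: true
All positions satisfy it → formula holds.

Holds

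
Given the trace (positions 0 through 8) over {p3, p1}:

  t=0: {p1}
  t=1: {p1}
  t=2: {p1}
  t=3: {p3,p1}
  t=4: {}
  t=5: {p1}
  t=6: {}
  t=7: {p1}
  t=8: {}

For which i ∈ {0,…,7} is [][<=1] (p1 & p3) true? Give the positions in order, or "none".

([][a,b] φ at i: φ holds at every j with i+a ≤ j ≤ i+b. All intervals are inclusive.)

Evaluate at each i in [0,7]:
  i=0: ✗ (fails at j=0)
  i=1: ✗ (fails at j=1)
  i=2: ✗ (fails at j=2)
  i=3: ✗ (fails at j=4)
  i=4: ✗ (fails at j=4)
  i=5: ✗ (fails at j=5)
  i=6: ✗ (fails at j=6)
  i=7: ✗ (fails at j=7)

none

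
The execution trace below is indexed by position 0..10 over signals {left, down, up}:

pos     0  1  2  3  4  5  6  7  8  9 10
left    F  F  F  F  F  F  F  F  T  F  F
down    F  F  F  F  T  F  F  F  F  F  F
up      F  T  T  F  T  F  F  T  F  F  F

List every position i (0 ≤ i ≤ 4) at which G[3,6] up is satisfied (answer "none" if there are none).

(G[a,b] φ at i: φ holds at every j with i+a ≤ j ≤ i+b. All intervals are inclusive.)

Evaluate at each i in [0,4]:
  i=0: ✗ (fails at j=3)
  i=1: ✗ (fails at j=5)
  i=2: ✗ (fails at j=5)
  i=3: ✗ (fails at j=6)
  i=4: ✗ (fails at j=8)

none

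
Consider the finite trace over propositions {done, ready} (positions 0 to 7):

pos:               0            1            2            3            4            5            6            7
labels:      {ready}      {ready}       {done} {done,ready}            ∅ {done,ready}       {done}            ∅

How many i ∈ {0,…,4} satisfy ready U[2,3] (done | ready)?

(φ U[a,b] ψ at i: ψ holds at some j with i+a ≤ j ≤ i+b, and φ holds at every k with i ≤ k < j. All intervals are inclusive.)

1

Evaluate at each i in [0,4]:
  i=0: ✓ (rhs at j=2; lhs holds on [0,1])
  i=1: ✗ (lhs fails at k=2 before rhs at j=3)
  i=2: ✗ (lhs fails at k=2 before rhs at j=5)
  i=3: ✗ (lhs fails at k=4 before rhs at j=5)
  i=4: ✗ (lhs fails at k=4 before rhs at j=6)
Positions where it holds: {0} → 1.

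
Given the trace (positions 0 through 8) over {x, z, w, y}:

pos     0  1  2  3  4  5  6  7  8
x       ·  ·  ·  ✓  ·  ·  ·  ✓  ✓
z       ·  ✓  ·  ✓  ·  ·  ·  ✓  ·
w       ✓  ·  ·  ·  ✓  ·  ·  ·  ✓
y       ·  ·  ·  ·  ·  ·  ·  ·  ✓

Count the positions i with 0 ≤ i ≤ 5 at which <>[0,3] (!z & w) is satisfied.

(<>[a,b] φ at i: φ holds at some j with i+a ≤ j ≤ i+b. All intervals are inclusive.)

Evaluate at each i in [0,5]:
  i=0: ✓ (witness j=0)
  i=1: ✓ (witness j=4)
  i=2: ✓ (witness j=4)
  i=3: ✓ (witness j=4)
  i=4: ✓ (witness j=4)
  i=5: ✓ (witness j=8)
Positions where it holds: {0, 1, 2, 3, 4, 5} → 6.

6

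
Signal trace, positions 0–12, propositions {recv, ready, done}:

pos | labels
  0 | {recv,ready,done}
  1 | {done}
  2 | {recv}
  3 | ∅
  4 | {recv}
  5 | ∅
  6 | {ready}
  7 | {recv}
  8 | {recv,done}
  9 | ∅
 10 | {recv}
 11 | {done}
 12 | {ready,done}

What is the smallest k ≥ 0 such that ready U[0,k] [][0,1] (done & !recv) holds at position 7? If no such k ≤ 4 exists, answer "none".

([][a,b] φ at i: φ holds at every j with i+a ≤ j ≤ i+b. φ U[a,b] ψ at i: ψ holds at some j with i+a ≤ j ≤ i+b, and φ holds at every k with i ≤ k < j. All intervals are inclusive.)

Need earliest j ≥ 7 with [][0,1] (done & !recv), and ready at every k in [7,j-1].
  j=7: rhs fails.
  j=8: rhs fails.
  j=9: rhs fails.
  j=10: rhs fails.
  j=11: rhs holds but lhs fails at k=7.
No witness within the range → none.

none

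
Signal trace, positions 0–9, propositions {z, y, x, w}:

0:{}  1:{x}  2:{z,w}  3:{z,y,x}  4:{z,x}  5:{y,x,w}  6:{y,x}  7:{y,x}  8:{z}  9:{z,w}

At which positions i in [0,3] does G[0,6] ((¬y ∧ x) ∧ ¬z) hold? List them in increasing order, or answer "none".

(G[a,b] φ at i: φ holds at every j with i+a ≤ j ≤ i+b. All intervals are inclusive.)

Evaluate at each i in [0,3]:
  i=0: ✗ (fails at j=0)
  i=1: ✗ (fails at j=2)
  i=2: ✗ (fails at j=2)
  i=3: ✗ (fails at j=3)

none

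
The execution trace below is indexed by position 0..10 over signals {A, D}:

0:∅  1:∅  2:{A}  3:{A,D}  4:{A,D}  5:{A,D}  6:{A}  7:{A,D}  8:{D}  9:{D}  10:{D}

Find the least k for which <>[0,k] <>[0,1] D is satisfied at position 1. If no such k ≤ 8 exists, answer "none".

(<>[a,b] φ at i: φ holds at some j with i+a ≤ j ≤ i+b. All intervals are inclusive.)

1

Scan j = 1,2,… for <>[0,1] D:
  j=1: fails
  j=2: holds
First hit at j=2, so smallest k = 2-1 = 1.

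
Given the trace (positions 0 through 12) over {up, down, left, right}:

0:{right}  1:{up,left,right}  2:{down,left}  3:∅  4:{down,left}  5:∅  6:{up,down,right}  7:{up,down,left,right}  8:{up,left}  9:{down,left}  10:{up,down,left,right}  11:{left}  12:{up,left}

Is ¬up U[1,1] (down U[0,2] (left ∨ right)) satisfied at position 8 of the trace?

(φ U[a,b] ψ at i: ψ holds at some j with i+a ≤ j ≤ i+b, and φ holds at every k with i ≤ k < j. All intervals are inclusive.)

No

Need some j in [9,9] with (down U[0,2] (left ∨ right)), and ¬up at every k in [8,j-1].
  j=9: (down U[0,2] (left ∨ right)) holds, but ¬up fails at k=8 → not this j.
No j in the window works → until fails.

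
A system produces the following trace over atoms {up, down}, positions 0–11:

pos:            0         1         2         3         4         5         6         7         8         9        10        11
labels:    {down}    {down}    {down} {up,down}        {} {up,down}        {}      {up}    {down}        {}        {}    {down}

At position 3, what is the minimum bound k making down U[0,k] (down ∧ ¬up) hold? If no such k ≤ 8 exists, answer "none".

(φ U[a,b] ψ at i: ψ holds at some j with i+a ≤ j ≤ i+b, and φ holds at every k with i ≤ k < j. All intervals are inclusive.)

Need earliest j ≥ 3 with (down ∧ ¬up), and down at every k in [3,j-1].
  j=3: rhs fails.
  j=4: rhs fails.
  j=5: rhs fails.
  j=6: rhs fails.
  j=7: rhs fails.
  j=8: rhs holds but lhs fails at k=4.
  j=9: rhs fails.
  j=10: rhs fails.
  j=11: rhs holds but lhs fails at k=4.
No witness within the range → none.

none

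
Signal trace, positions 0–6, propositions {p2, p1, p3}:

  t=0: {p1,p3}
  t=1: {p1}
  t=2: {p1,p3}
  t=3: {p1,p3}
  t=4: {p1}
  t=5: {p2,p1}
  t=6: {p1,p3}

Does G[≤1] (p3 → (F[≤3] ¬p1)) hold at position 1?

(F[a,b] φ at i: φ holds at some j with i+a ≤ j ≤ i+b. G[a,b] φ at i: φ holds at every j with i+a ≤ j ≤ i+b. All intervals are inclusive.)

Does not hold

Check (p3 → (F[≤3] ¬p1)) at every j in [1,2]:
  j=1: antecedent false → ✓
  j=2: antecedent true; consequent fails (none in [2,5]) → ✗
Fails at j=2 → formula fails.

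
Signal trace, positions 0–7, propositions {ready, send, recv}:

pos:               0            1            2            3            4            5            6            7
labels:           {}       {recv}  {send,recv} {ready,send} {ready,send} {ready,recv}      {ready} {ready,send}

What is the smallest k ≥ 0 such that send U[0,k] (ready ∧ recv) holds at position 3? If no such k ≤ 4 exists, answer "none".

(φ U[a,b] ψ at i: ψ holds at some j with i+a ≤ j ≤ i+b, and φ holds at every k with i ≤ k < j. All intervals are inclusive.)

Need earliest j ≥ 3 with (ready ∧ recv), and send at every k in [3,j-1].
  j=3: rhs fails.
  j=4: rhs fails.
  j=5: rhs holds; lhs holds on [3,4]. k = 2.

2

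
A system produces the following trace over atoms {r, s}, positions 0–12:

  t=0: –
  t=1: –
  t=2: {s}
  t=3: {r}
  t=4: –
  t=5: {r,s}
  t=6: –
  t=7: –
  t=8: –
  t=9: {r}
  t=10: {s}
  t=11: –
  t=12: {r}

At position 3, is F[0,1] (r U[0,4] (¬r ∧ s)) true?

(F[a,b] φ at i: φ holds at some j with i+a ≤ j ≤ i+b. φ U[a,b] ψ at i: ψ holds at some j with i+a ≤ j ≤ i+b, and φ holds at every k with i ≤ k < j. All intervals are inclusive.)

False

Check (r U[0,4] (¬r ∧ s)) at each j in [3,4]:
  j=3: fails
  j=4: fails
No position in the window satisfies it → formula fails.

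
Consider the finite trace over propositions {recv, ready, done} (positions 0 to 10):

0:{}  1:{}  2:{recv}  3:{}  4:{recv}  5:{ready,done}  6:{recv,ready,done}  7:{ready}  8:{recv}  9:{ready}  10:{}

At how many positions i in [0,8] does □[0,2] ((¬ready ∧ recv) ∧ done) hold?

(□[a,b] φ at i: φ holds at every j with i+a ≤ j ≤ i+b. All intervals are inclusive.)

Evaluate at each i in [0,8]:
  i=0: ✗ (fails at j=0)
  i=1: ✗ (fails at j=1)
  i=2: ✗ (fails at j=2)
  i=3: ✗ (fails at j=3)
  i=4: ✗ (fails at j=4)
  i=5: ✗ (fails at j=5)
  i=6: ✗ (fails at j=6)
  i=7: ✗ (fails at j=7)
  i=8: ✗ (fails at j=8)
Positions where it holds: {} → 0.

0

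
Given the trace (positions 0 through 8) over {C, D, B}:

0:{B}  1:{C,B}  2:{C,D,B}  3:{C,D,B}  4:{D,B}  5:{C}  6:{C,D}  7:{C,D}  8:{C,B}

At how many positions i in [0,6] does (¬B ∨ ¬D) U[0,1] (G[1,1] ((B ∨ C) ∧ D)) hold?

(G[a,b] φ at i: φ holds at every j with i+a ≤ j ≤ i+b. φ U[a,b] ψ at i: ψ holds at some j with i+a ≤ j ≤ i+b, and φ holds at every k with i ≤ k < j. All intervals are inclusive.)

Evaluate at each i in [0,6]:
  i=0: ✓ (rhs at j=1; lhs holds on [0,0])
  i=1: ✓ (rhs at j=1)
  i=2: ✓ (rhs at j=2)
  i=3: ✓ (rhs at j=3)
  i=4: ✗ (lhs fails at k=4 before rhs at j=5)
  i=5: ✓ (rhs at j=5)
  i=6: ✓ (rhs at j=6)
Positions where it holds: {0, 1, 2, 3, 5, 6} → 6.

6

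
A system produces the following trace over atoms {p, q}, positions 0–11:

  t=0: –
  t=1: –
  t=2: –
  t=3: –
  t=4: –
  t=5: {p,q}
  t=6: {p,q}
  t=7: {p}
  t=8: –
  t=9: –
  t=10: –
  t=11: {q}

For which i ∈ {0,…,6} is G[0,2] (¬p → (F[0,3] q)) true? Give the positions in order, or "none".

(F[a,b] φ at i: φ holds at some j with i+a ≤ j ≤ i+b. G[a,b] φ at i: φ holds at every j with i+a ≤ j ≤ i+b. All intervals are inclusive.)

2, 3, 4, 5, 6

Evaluate at each i in [0,6]:
  i=0: ✗ (fails at j=0)
  i=1: ✗ (fails at j=1)
  i=2: ✓ (all of [2,4])
  i=3: ✓ (all of [3,5])
  i=4: ✓ (all of [4,6])
  i=5: ✓ (all of [5,7])
  i=6: ✓ (all of [6,8])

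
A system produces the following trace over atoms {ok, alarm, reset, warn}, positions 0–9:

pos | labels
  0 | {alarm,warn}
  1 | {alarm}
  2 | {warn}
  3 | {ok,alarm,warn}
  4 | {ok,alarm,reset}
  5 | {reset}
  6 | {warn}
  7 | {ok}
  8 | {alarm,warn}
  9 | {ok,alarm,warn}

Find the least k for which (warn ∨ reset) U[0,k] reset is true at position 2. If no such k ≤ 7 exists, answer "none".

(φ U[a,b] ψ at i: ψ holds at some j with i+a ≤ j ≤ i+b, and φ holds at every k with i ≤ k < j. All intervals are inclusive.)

Need earliest j ≥ 2 with reset, and (warn ∨ reset) at every k in [2,j-1].
  j=2: rhs fails.
  j=3: rhs fails.
  j=4: rhs holds; lhs holds on [2,3]. k = 2.

2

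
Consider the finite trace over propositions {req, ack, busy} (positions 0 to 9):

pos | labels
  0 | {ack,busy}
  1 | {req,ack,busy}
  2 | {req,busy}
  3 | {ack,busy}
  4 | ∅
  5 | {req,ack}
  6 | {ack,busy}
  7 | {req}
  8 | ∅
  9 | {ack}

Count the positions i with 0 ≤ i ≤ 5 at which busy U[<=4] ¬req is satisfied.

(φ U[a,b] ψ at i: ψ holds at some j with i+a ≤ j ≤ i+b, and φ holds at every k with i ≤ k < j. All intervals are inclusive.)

5

Evaluate at each i in [0,5]:
  i=0: ✓ (rhs at j=0)
  i=1: ✓ (rhs at j=3; lhs holds on [1,2])
  i=2: ✓ (rhs at j=3; lhs holds on [2,2])
  i=3: ✓ (rhs at j=3)
  i=4: ✓ (rhs at j=4)
  i=5: ✗ (lhs fails at k=5 before rhs at j=6)
Positions where it holds: {0, 1, 2, 3, 4} → 5.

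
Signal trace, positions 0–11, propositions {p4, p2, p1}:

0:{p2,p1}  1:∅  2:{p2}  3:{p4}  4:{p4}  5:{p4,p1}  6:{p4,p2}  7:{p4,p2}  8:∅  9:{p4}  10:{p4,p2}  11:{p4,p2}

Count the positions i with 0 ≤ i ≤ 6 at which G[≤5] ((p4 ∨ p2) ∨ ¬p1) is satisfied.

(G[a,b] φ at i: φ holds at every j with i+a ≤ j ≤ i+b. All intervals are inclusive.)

Evaluate at each i in [0,6]:
  i=0: ✓ (all of [0,5])
  i=1: ✓ (all of [1,6])
  i=2: ✓ (all of [2,7])
  i=3: ✓ (all of [3,8])
  i=4: ✓ (all of [4,9])
  i=5: ✓ (all of [5,10])
  i=6: ✓ (all of [6,11])
Positions where it holds: {0, 1, 2, 3, 4, 5, 6} → 7.

7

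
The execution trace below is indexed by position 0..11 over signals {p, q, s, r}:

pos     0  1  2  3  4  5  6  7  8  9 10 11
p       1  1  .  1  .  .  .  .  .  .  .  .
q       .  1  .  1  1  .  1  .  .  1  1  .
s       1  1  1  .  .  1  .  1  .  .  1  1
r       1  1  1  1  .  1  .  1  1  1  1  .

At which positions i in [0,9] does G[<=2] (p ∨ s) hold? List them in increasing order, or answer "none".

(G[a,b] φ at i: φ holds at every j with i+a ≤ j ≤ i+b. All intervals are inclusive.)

Evaluate at each i in [0,9]:
  i=0: ✓ (all of [0,2])
  i=1: ✓ (all of [1,3])
  i=2: ✗ (fails at j=4)
  i=3: ✗ (fails at j=4)
  i=4: ✗ (fails at j=4)
  i=5: ✗ (fails at j=6)
  i=6: ✗ (fails at j=6)
  i=7: ✗ (fails at j=8)
  i=8: ✗ (fails at j=8)
  i=9: ✗ (fails at j=9)

0, 1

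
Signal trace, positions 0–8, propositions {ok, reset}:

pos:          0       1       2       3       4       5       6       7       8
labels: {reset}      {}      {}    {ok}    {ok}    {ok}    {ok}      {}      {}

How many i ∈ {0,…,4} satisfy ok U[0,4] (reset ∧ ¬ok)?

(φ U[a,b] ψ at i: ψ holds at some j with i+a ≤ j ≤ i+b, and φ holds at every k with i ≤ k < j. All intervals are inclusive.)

1

Evaluate at each i in [0,4]:
  i=0: ✓ (rhs at j=0)
  i=1: ✗ (no rhs in [1,5])
  i=2: ✗ (no rhs in [2,6])
  i=3: ✗ (no rhs in [3,7])
  i=4: ✗ (no rhs in [4,8])
Positions where it holds: {0} → 1.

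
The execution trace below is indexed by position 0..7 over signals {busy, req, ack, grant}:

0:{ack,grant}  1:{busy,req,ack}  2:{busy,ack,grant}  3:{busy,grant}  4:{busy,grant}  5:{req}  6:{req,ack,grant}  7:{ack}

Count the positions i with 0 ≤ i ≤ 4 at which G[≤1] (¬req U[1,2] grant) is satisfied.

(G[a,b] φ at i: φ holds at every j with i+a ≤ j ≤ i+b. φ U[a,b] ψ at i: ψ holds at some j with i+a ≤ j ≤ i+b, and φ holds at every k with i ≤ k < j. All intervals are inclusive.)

Evaluate at each i in [0,4]:
  i=0: ✗ (fails at j=0)
  i=1: ✗ (fails at j=1)
  i=2: ✓ (all of [2,3])
  i=3: ✗ (fails at j=4)
  i=4: ✗ (fails at j=4)
Positions where it holds: {2} → 1.

1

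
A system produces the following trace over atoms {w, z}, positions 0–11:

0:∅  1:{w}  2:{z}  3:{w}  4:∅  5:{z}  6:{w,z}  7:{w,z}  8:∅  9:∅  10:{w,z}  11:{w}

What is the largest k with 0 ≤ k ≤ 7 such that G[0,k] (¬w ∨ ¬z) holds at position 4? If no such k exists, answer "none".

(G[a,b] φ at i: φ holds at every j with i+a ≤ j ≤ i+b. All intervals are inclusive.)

1

(¬w ∨ ¬z) must hold from j=4 onward; find where it first fails.
  j=4: holds
  j=5: holds
  j=6: fails
Holds on [4,5], so largest k = 1.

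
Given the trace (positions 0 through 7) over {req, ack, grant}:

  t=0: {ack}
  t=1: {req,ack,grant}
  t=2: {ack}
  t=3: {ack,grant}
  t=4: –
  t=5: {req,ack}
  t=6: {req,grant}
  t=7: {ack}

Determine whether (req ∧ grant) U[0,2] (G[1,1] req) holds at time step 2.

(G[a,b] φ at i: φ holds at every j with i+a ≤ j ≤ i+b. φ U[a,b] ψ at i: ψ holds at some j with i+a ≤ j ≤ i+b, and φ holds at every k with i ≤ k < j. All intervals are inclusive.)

False

Need some j in [2,4] with G[1,1] req, and (req ∧ grant) at every k in [2,j-1].
  j=2: G[1,1] req — fails at 3.
  j=3: G[1,1] req — fails at 4.
  j=4: G[1,1] req holds, but (req ∧ grant) fails at k=2 → not this j.
No j in the window works → until fails.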